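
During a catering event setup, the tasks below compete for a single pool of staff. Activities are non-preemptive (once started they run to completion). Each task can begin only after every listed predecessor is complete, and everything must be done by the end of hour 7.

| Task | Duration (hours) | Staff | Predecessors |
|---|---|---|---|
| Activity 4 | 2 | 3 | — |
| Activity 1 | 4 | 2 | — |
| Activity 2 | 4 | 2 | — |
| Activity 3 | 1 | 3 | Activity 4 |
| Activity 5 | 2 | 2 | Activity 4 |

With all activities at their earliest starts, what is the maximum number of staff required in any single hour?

9

Early-start schedule: Activity 4@1, Activity 1@1, Activity 2@1, Activity 3@3, Activity 5@3.
Load per hour: hour 1: 7, hour 2: 7, hour 3: 9, hour 4: 6, hour 5: 0, hour 6: 0, hour 7: 0.
Peak is 9.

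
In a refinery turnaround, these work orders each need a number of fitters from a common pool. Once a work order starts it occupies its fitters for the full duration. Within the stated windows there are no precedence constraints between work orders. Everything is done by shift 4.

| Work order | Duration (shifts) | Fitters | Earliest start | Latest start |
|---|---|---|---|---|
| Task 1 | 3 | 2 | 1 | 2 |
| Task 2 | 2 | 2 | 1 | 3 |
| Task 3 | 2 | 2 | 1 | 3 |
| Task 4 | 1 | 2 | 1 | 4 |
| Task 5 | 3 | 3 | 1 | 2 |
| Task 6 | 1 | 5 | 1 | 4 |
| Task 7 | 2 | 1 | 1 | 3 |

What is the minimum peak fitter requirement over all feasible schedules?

9

Early-start (Task 1@1, Task 2@1, Task 3@1, Task 4@1, Task 5@1, Task 6@1, Task 7@1) gives peak 17: s1:17  s2:10  s3:5  s4:0.
Shift Task 5→2, Task 6→4, Task 7→3.
Schedule Task 1@1, Task 2@1, Task 3@1, Task 4@1, Task 5@2, Task 6@4, Task 7@3: s1:8  s2:9  s3:6  s4:9 — peak 9.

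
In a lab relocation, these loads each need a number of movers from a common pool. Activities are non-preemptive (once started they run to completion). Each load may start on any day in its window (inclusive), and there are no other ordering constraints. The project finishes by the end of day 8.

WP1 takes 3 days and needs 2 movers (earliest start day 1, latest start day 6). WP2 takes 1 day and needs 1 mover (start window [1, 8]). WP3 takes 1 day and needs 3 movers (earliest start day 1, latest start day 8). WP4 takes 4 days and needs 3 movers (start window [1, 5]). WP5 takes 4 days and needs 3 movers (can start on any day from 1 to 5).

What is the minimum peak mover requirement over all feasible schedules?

6

Early-start (WP1@1, WP2@1, WP3@1, WP4@1, WP5@1) gives peak 12: d1:12  d2:8  d3:8  d4:6  d5:0  d6:0  d7:0  d8:0.
Shift WP4→2, WP5→4.
Schedule WP1@1, WP2@1, WP3@1, WP4@2, WP5@4: d1:6  d2:5  d3:5  d4:6  d5:6  d6:3  d7:3  d8:0 — peak 6.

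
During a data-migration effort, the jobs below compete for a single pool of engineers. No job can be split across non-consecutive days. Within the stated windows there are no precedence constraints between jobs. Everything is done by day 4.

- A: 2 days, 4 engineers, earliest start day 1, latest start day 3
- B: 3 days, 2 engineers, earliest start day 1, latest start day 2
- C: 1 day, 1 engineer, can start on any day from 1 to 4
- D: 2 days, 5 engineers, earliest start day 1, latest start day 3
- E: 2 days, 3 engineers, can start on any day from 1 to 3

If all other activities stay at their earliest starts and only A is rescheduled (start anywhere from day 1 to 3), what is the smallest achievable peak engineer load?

A@1: d1:15  d2:14  d3:2  d4:0 → peak 15
A@2: d1:11  d2:14  d3:6  d4:0 → peak 14
A@3: d1:11  d2:10  d3:6  d4:4 → peak 11
Best is A@3, peak 11.

11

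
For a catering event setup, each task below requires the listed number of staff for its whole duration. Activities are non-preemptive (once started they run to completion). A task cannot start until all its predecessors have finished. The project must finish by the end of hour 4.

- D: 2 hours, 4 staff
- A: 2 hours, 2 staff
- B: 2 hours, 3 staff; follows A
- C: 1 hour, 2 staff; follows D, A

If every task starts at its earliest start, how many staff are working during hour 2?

6

At early start, hour 2 has: D, A.
Demand: 4 + 2 = 6.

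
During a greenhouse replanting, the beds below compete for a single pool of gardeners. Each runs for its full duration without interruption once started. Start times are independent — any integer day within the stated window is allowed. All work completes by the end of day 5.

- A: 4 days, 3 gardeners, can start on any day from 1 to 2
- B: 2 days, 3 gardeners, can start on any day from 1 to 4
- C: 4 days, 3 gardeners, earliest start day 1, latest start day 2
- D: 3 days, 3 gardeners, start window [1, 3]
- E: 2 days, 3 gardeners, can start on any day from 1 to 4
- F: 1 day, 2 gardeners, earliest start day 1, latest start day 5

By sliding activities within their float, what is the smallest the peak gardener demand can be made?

12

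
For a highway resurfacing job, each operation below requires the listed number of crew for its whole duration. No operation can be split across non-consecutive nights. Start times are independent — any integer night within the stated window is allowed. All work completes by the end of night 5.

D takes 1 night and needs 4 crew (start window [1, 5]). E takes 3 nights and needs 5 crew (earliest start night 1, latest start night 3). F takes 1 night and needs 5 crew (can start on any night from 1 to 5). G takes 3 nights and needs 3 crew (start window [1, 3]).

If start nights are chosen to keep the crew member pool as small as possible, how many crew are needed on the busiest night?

8

Early-start (D@1, E@1, F@1, G@1) gives peak 17: n1:17  n2:8  n3:8  n4:0  n5:0.
Shift E→2, F→5.
Schedule D@1, E@2, F@5, G@1: n1:7  n2:8  n3:8  n4:5  n5:5 — peak 8.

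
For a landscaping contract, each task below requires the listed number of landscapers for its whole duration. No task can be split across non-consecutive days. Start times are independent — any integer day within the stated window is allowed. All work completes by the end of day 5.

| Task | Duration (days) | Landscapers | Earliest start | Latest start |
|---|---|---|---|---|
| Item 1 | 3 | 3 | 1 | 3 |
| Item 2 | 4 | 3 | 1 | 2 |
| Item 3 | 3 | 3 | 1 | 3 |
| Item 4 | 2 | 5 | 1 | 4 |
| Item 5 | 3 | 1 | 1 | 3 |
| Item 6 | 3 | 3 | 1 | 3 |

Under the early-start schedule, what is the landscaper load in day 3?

At early start, day 3 has: Item 1, Item 2, Item 3, Item 5, Item 6.
Demand: 3 + 3 + 3 + 1 + 3 = 13.

13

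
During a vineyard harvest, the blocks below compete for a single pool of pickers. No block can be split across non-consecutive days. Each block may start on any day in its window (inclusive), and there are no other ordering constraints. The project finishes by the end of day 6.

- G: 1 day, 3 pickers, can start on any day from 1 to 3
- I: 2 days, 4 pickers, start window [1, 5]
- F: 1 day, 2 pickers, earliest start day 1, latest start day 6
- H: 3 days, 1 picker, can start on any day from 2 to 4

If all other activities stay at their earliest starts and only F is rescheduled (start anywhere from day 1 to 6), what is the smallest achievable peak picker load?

F@1: d1:9  d2:5  d3:1  d4:1  d5:0  d6:0 → peak 9
F@2: d1:7  d2:7  d3:1  d4:1  d5:0  d6:0 → peak 7
F@3: d1:7  d2:5  d3:3  d4:1  d5:0  d6:0 → peak 7
F@4: d1:7  d2:5  d3:1  d4:3  d5:0  d6:0 → peak 7
F@5: d1:7  d2:5  d3:1  d4:1  d5:2  d6:0 → peak 7
F@6: d1:7  d2:5  d3:1  d4:1  d5:0  d6:2 → peak 7
Best is F@2, peak 7.

7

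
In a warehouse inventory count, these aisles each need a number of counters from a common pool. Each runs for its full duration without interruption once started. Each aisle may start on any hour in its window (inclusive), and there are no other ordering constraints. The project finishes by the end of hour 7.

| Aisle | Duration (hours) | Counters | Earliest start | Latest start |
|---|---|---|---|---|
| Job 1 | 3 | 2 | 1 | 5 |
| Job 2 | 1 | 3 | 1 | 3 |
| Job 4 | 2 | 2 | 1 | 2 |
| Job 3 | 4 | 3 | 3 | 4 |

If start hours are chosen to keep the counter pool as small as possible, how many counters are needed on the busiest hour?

5

Early-start (Job 1@1, Job 2@1, Job 4@1, Job 3@3) gives peak 7: h1:7  h2:4  h3:5  h4:3  h5:3  h6:3  h7:0.
Shift Job 4→2, Job 3→4.
Schedule Job 1@1, Job 2@1, Job 4@2, Job 3@4: h1:5  h2:4  h3:4  h4:3  h5:3  h6:3  h7:3 — peak 5.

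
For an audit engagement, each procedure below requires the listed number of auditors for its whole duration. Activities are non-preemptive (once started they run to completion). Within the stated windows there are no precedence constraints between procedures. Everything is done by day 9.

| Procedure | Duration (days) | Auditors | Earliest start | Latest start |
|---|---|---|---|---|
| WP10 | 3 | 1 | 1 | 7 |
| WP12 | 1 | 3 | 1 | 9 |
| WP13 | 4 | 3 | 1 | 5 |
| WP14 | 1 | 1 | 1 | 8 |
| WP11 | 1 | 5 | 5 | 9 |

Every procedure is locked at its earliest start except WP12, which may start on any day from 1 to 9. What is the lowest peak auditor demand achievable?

WP12@1: d1:8  d2:4  d3:4  d4:3  d5:5  d6:0  d7:0  d8:0  d9:0 → peak 8
WP12@2: d1:5  d2:7  d3:4  d4:3  d5:5  d6:0  d7:0  d8:0  d9:0 → peak 7
WP12@3: d1:5  d2:4  d3:7  d4:3  d5:5  d6:0  d7:0  d8:0  d9:0 → peak 7
WP12@4: d1:5  d2:4  d3:4  d4:6  d5:5  d6:0  d7:0  d8:0  d9:0 → peak 6
WP12@5: d1:5  d2:4  d3:4  d4:3  d5:8  d6:0  d7:0  d8:0  d9:0 → peak 8
WP12@6: d1:5  d2:4  d3:4  d4:3  d5:5  d6:3  d7:0  d8:0  d9:0 → peak 5
WP12@7: d1:5  d2:4  d3:4  d4:3  d5:5  d6:0  d7:3  d8:0  d9:0 → peak 5
WP12@8: d1:5  d2:4  d3:4  d4:3  d5:5  d6:0  d7:0  d8:3  d9:0 → peak 5
WP12@9: d1:5  d2:4  d3:4  d4:3  d5:5  d6:0  d7:0  d8:0  d9:3 → peak 5
Best is WP12@6, peak 5.

5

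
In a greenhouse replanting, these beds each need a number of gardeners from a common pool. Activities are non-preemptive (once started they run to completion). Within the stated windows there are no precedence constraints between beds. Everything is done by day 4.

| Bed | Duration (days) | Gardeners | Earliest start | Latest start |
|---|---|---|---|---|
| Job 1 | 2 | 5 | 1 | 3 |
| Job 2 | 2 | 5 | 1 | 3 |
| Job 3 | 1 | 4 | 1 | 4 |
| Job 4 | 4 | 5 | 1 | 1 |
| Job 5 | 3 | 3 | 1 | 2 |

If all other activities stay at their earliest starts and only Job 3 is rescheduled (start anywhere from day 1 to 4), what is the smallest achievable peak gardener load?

18

Job 3@1: d1:22  d2:18  d3:8  d4:5 → peak 22
Job 3@2: d1:18  d2:22  d3:8  d4:5 → peak 22
Job 3@3: d1:18  d2:18  d3:12  d4:5 → peak 18
Job 3@4: d1:18  d2:18  d3:8  d4:9 → peak 18
Best is Job 3@3, peak 18.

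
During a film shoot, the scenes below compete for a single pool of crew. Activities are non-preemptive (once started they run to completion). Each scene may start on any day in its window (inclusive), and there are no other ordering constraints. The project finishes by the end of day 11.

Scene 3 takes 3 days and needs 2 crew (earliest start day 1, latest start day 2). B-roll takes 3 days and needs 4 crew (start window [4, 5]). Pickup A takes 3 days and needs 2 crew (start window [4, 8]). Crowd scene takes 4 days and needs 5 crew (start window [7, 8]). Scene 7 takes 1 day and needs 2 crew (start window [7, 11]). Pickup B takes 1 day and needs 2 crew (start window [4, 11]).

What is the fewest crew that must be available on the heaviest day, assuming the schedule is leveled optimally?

Early-start (Scene 3@1, B-roll@4, Pickup A@4, Crowd scene@7, Scene 7@7, Pickup B@4) gives peak 8: d1:2  d2:2  d3:2  d4:8  d5:6  d6:6  d7:7  d8:5  d9:5  d10:5  d11:0.
Shift Scene 7→11, Pickup B→11.
Schedule Scene 3@1, B-roll@4, Pickup A@4, Crowd scene@7, Scene 7@11, Pickup B@11: d1:2  d2:2  d3:2  d4:6  d5:6  d6:6  d7:5  d8:5  d9:5  d10:5  d11:4 — peak 6.

6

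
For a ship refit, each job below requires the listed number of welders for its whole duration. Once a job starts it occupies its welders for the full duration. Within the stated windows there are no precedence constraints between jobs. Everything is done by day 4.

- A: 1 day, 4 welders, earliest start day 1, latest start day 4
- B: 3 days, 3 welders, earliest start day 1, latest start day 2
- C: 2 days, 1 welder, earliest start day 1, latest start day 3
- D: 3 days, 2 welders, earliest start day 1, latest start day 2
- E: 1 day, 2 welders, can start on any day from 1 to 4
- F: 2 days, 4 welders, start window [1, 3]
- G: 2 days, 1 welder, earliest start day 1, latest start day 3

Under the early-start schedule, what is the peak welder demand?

Early-start schedule: A@1, B@1, C@1, D@1, E@1, F@1, G@1.
Load per day: day 1: 17, day 2: 11, day 3: 5, day 4: 0.
Peak is 17.

17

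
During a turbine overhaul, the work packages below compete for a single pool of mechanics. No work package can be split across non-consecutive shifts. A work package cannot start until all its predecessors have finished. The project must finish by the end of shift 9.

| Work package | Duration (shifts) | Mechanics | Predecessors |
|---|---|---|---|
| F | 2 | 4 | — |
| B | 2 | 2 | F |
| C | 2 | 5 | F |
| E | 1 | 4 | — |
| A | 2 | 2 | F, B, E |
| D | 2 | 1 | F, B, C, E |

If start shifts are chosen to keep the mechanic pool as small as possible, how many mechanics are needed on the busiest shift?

Early-start (F@1, B@3, C@3, E@1, A@5, D@5) gives peak 8: s1:8  s2:4  s3:7  s4:7  s5:3  s6:3  s7:0  s8:0  s9:0.
Shift C→5, E→7, A→8, D→8.
Schedule F@1, B@3, C@5, E@7, A@8, D@8: s1:4  s2:4  s3:2  s4:2  s5:5  s6:5  s7:4  s8:3  s9:3 — peak 5.

5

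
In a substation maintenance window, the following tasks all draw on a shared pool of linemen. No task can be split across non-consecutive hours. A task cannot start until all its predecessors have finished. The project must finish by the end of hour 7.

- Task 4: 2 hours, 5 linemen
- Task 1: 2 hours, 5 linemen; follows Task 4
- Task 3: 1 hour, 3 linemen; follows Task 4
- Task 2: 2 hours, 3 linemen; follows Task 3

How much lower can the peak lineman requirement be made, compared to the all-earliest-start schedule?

3

Early-start peak: h1:5  h2:5  h3:8  h4:8  h5:3  h6:0  h7:0 ⇒ 8.
Leveled (Task 4@1, Task 1@3, Task 3@5, Task 2@6): h1:5  h2:5  h3:5  h4:5  h5:3  h6:3  h7:3 ⇒ 5.
Reduction 8 − 5 = 3.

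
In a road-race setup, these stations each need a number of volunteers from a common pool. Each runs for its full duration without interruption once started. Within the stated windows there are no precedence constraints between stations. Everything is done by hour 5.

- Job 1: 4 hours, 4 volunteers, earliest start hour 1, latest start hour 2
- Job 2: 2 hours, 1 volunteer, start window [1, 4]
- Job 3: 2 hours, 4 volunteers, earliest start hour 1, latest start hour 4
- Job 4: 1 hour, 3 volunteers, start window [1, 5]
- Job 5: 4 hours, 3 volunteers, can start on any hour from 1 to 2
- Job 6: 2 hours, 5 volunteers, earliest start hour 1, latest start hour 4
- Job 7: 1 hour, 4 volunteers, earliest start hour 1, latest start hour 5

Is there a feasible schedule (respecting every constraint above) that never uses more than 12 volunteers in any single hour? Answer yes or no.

yes

Schedule Job 1@1, Job 2@1, Job 3@1, Job 4@1, Job 5@2, Job 6@3, Job 7@5: h1:12  h2:12  h3:12  h4:12  h5:7 — peak 12 ≤ 12.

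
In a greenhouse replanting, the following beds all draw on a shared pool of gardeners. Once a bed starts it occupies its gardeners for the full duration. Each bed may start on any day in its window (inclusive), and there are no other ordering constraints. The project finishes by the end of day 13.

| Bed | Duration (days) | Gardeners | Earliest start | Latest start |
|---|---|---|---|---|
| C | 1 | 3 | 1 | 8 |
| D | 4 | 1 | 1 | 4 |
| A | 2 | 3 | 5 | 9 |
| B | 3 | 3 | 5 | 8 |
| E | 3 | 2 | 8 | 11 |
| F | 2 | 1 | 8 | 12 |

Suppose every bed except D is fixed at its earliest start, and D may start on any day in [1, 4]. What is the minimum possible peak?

6

D@1: d1:4  d2:1  d3:1  d4:1  d5:6  d6:6  d7:3  d8:3  d9:3  d10:2  d11:0  d12:0  d13:0 → peak 6
D@2: d1:3  d2:1  d3:1  d4:1  d5:7  d6:6  d7:3  d8:3  d9:3  d10:2  d11:0  d12:0  d13:0 → peak 7
D@3: d1:3  d2:0  d3:1  d4:1  d5:7  d6:7  d7:3  d8:3  d9:3  d10:2  d11:0  d12:0  d13:0 → peak 7
D@4: d1:3  d2:0  d3:0  d4:1  d5:7  d6:7  d7:4  d8:3  d9:3  d10:2  d11:0  d12:0  d13:0 → peak 7
Best is D@1, peak 6.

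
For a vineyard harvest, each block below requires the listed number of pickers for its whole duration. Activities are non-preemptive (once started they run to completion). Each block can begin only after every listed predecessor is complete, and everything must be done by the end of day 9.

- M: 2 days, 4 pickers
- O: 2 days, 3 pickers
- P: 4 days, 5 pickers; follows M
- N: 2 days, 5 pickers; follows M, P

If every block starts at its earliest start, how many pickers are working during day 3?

At early start, day 3 has: P.
Demand: 5 = 5.

5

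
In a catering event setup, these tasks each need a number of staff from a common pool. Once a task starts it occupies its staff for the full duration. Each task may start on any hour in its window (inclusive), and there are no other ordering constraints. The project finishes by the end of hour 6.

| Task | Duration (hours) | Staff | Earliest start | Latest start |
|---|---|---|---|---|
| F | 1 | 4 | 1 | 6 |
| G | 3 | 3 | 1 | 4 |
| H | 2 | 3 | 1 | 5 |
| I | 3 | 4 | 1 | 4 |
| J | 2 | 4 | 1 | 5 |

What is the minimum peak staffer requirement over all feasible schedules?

7

Early-start (F@1, G@1, H@1, I@1, J@1) gives peak 18: h1:18  h2:14  h3:7  h4:0  h5:0  h6:0.
Shift H→4, I→2, J→5.
Schedule F@1, G@1, H@4, I@2, J@5: h1:7  h2:7  h3:7  h4:7  h5:7  h6:4 — peak 7.
Total staffer-hours = 39 over 6 hours ⇒ peak ≥ ⌈39/6⌉ = 7, so 7 is optimal.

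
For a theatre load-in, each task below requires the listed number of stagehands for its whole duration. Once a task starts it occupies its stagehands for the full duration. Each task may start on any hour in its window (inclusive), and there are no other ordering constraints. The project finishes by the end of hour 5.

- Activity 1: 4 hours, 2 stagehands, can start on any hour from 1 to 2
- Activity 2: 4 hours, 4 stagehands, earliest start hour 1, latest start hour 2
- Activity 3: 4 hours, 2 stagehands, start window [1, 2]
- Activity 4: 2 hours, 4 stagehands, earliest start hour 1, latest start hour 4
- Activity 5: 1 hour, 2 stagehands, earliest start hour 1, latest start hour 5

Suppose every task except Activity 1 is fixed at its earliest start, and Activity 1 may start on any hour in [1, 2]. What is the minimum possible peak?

Activity 1@1: h1:14  h2:12  h3:8  h4:8  h5:0 → peak 14
Activity 1@2: h1:12  h2:12  h3:8  h4:8  h5:2 → peak 12
Best is Activity 1@2, peak 12.

12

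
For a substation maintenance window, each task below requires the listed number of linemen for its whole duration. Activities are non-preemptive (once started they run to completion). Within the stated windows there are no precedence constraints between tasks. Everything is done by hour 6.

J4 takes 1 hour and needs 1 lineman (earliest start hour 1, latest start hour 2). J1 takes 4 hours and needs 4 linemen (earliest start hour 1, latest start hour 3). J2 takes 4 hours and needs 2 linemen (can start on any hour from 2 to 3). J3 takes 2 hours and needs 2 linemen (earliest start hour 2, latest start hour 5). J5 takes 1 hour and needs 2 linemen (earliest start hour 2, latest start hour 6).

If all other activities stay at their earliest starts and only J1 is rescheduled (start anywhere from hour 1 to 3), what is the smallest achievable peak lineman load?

J1@1: h1:5  h2:10  h3:8  h4:6  h5:2  h6:0 → peak 10
J1@2: h1:1  h2:10  h3:8  h4:6  h5:6  h6:0 → peak 10
J1@3: h1:1  h2:6  h3:8  h4:6  h5:6  h6:4 → peak 8
Best is J1@3, peak 8.

8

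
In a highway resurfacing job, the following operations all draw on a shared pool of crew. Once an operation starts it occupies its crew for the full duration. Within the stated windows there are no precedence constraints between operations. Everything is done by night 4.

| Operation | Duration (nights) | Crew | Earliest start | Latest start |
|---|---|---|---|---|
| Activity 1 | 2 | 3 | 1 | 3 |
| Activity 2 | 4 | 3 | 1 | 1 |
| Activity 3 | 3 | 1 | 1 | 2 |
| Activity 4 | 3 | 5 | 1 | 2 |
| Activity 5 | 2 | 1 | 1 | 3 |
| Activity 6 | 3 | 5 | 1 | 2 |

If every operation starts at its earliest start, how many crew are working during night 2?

At early start, night 2 has: Activity 1, Activity 2, Activity 3, Activity 4, Activity 5, Activity 6.
Demand: 3 + 3 + 1 + 5 + 1 + 5 = 18.

18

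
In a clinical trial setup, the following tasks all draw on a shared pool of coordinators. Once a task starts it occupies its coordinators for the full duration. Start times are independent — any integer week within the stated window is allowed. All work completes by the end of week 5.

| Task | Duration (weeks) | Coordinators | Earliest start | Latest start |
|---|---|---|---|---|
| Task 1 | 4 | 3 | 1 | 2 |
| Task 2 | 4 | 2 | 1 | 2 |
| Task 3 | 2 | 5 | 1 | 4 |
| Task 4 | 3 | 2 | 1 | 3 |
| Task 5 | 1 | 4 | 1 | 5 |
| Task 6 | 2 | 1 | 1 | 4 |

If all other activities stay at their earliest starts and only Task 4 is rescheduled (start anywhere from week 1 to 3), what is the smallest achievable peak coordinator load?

Task 4@1: w1:17  w2:13  w3:7  w4:5  w5:0 → peak 17
Task 4@2: w1:15  w2:13  w3:7  w4:7  w5:0 → peak 15
Task 4@3: w1:15  w2:11  w3:7  w4:7  w5:2 → peak 15
Best is Task 4@2, peak 15.

15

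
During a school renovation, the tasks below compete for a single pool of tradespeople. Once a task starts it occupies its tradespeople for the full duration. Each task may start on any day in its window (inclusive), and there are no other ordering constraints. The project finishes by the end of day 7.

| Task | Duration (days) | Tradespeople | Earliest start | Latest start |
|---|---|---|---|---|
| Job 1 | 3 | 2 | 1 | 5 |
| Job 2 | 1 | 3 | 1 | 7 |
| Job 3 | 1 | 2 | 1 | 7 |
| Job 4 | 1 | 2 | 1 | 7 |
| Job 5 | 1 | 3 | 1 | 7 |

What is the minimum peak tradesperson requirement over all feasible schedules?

Early-start (Job 1@1, Job 2@1, Job 3@1, Job 4@1, Job 5@1) gives peak 12: d1:12  d2:2  d3:2  d4:0  d5:0  d6:0  d7:0.
Shift Job 2→4, Job 3→5, Job 4→6, Job 5→7.
Schedule Job 1@1, Job 2@4, Job 3@5, Job 4@6, Job 5@7: d1:2  d2:2  d3:2  d4:3  d5:2  d6:2  d7:3 — peak 3.
Total tradesperson-days = 16 over 7 days ⇒ peak ≥ ⌈16/7⌉ = 3, so 3 is optimal.

3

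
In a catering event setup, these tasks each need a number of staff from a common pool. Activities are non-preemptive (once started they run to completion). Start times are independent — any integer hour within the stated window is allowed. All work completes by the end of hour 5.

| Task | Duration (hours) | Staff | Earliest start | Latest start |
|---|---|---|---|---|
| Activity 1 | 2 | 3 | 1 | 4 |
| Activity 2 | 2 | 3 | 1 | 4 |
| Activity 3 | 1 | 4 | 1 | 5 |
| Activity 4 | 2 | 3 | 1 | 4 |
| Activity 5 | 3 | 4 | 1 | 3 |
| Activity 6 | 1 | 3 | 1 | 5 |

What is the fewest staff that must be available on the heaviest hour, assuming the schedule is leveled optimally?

9

Early-start (Activity 1@1, Activity 2@1, Activity 3@1, Activity 4@1, Activity 5@1, Activity 6@1) gives peak 20: h1:20  h2:13  h3:4  h4:0  h5:0.
Shift Activity 3→3, Activity 5→3, Activity 6→4.
Schedule Activity 1@1, Activity 2@1, Activity 3@3, Activity 4@1, Activity 5@3, Activity 6@4: h1:9  h2:9  h3:8  h4:7  h5:4 — peak 9.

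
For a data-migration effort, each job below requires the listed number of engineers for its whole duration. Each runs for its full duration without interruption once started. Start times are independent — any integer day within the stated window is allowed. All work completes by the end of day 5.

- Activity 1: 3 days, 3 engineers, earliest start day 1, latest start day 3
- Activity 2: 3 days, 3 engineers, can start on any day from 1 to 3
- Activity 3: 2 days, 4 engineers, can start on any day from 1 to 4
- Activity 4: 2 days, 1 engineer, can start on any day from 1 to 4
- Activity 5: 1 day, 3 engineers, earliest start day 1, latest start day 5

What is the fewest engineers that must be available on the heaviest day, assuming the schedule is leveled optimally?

7

Early-start (Activity 1@1, Activity 2@1, Activity 3@1, Activity 4@1, Activity 5@1) gives peak 14: d1:14  d2:11  d3:6  d4:0  d5:0.
Shift Activity 3→4, Activity 5→4.
Schedule Activity 1@1, Activity 2@1, Activity 3@4, Activity 4@1, Activity 5@4: d1:7  d2:7  d3:6  d4:7  d5:4 — peak 7.
Total engineer-days = 31 over 5 days ⇒ peak ≥ ⌈31/5⌉ = 7, so 7 is optimal.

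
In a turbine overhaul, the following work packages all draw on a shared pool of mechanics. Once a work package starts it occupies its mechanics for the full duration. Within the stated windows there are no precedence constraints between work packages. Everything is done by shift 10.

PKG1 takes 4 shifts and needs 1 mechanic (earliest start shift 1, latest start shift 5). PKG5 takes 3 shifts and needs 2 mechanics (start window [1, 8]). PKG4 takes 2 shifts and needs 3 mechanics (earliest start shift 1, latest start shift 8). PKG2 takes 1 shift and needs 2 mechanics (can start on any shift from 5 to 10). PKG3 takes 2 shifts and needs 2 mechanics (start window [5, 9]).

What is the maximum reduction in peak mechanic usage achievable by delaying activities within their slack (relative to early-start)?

3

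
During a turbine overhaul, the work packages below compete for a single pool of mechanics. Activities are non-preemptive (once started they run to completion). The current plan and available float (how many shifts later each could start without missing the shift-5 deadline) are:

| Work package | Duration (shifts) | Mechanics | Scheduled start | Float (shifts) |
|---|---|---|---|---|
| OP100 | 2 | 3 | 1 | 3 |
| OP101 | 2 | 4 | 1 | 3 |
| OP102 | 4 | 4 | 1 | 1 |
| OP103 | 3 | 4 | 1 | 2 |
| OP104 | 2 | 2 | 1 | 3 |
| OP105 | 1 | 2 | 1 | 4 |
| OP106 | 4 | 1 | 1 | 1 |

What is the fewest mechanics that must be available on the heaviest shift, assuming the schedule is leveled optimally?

Early-start (OP100@1, OP101@1, OP102@1, OP103@1, OP104@1, OP105@1, OP106@1) gives peak 20: s1:20  s2:18  s3:9  s4:5  s5:0.
Shift OP103→3, OP104→3, OP105→5.
Schedule OP100@1, OP101@1, OP102@1, OP103@3, OP104@3, OP105@5, OP106@1: s1:12  s2:12  s3:11  s4:11  s5:6 — peak 12.

12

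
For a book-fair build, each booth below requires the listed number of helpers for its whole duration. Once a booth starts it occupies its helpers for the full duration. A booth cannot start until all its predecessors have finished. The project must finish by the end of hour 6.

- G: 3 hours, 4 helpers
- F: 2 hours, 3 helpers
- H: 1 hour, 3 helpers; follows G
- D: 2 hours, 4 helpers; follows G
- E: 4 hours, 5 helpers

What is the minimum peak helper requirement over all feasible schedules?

Early-start (G@1, F@1, H@4, D@4, E@1) gives peak 12: h1:12  h2:12  h3:9  h4:12  h5:4  h6:0.
Shift D→5, E→3.
Schedule G@1, F@1, H@4, D@5, E@3: h1:7  h2:7  h3:9  h4:8  h5:9  h6:9 — peak 9.
Total helper-hours = 49 over 6 hours ⇒ peak ≥ ⌈49/6⌉ = 9, so 9 is optimal.

9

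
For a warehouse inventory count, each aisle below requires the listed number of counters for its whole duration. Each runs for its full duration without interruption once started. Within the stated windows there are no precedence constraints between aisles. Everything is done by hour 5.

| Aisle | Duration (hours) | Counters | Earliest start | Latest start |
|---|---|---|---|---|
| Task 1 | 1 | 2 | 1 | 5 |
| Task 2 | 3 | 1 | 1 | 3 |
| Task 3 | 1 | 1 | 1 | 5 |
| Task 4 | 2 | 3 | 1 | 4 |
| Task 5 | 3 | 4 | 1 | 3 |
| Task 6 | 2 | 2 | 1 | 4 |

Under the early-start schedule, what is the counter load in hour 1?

13

At early start, hour 1 has: Task 1, Task 2, Task 3, Task 4, Task 5, Task 6.
Demand: 2 + 1 + 1 + 3 + 4 + 2 = 13.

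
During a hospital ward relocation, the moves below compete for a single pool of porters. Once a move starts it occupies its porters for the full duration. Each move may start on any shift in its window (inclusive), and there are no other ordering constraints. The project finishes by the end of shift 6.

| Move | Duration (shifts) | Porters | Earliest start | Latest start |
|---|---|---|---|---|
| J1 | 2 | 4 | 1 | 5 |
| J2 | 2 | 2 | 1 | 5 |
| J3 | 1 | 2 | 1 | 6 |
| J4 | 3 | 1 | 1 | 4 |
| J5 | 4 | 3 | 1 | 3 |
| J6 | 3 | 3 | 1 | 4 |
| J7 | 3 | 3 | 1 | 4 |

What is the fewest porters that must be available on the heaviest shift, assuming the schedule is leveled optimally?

8

Early-start (J1@1, J2@1, J3@1, J4@1, J5@1, J6@1, J7@1) gives peak 18: s1:18  s2:16  s3:10  s4:3  s5:0  s6:0.
Shift J2→4, J3→6, J5→3, J7→4.
Schedule J1@1, J2@4, J3@6, J4@1, J5@3, J6@1, J7@4: s1:8  s2:8  s3:7  s4:8  s5:8  s6:8 — peak 8.
Total porter-shifts = 47 over 6 shifts ⇒ peak ≥ ⌈47/6⌉ = 8, so 8 is optimal.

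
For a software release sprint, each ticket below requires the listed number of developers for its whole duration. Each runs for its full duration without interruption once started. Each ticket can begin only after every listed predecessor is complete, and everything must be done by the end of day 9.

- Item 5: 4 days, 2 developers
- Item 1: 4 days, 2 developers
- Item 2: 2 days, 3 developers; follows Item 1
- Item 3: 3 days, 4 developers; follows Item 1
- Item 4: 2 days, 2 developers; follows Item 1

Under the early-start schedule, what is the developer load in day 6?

9

At early start, day 6 has: Item 2, Item 3, Item 4.
Demand: 3 + 4 + 2 = 9.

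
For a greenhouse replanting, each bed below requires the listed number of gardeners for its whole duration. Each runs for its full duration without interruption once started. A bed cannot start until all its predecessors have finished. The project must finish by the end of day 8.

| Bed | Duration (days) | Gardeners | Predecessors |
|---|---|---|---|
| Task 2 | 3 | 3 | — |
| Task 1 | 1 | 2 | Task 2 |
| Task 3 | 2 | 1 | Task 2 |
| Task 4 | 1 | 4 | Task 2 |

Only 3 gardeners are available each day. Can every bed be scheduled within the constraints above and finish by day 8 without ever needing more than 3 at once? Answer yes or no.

The minimum achievable peak is 4; 3 < 4, so no feasible schedule stays within the cap.

no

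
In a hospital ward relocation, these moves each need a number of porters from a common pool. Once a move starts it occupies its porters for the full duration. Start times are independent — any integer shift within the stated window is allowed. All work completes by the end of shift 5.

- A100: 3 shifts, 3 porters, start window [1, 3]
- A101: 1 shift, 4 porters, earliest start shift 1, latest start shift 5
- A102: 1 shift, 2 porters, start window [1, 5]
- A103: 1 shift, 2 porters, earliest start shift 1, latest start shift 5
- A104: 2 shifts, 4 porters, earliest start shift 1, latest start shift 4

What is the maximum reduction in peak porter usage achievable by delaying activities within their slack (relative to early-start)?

Early-start peak: s1:15  s2:7  s3:3  s4:0  s5:0 ⇒ 15.
Leveled (A100@1, A101@1, A102@2, A103@2, A104@3): s1:7  s2:7  s3:7  s4:4  s5:0 ⇒ 7.
Reduction 15 − 7 = 8.

8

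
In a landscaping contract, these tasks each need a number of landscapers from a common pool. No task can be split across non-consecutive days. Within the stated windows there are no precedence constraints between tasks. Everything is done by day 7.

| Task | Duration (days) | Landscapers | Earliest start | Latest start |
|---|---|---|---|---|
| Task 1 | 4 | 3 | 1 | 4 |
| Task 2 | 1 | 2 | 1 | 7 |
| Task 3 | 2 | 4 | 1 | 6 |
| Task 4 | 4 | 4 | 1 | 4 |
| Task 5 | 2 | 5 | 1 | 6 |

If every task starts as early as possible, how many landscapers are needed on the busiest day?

18

Early-start schedule: Task 1@1, Task 2@1, Task 3@1, Task 4@1, Task 5@1.
Load per day: day 1: 18, day 2: 16, day 3: 7, day 4: 7, day 5: 0, day 6: 0, day 7: 0.
Peak is 18.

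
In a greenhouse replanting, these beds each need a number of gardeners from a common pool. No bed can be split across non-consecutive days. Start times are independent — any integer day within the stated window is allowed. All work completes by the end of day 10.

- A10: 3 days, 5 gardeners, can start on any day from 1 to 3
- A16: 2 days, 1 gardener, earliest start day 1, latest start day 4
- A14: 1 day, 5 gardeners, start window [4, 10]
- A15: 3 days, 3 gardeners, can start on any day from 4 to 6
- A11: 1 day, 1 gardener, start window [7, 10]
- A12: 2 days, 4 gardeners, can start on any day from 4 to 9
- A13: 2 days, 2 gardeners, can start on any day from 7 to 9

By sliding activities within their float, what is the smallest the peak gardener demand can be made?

5

Early-start (A10@1, A16@1, A14@4, A15@4, A11@7, A12@4, A13@7) gives peak 12: d1:6  d2:6  d3:5  d4:12  d5:7  d6:3  d7:3  d8:2  d9:0  d10:0.
Shift A16→4, A14→9, A15→6, A11→10.
Schedule A10@1, A16@4, A14@9, A15@6, A11@10, A12@4, A13@7: d1:5  d2:5  d3:5  d4:5  d5:5  d6:3  d7:5  d8:5  d9:5  d10:1 — peak 5.
Total gardener-days = 44 over 10 days ⇒ peak ≥ ⌈44/10⌉ = 5, so 5 is optimal.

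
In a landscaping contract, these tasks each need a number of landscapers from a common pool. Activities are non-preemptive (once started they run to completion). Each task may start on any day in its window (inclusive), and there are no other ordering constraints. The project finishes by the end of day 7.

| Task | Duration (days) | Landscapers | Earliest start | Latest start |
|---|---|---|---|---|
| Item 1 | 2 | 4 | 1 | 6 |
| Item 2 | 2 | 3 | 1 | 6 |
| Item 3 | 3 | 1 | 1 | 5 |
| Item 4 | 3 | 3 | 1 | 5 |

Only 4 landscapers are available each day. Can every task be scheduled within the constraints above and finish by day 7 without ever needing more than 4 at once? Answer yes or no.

Schedule Item 1@1, Item 2@3, Item 3@3, Item 4@5: d1:4  d2:4  d3:4  d4:4  d5:4  d6:3  d7:3 — peak 4 ≤ 4.

yes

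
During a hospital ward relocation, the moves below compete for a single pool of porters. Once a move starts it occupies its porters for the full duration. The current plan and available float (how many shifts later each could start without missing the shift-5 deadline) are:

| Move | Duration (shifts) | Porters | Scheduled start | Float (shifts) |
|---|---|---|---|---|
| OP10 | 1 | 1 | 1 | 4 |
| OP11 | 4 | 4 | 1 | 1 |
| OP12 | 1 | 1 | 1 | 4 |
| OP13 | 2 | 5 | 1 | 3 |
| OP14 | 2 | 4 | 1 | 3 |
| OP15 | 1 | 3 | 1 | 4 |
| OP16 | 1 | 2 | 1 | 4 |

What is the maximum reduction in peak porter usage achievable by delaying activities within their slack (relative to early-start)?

Early-start peak: s1:20  s2:13  s3:4  s4:4  s5:0 ⇒ 20.
Leveled (OP10@1, OP11@1, OP12@1, OP13@2, OP14@4, OP15@1, OP16@5): s1:9  s2:9  s3:9  s4:8  s5:6 ⇒ 9.
Reduction 20 − 9 = 11.

11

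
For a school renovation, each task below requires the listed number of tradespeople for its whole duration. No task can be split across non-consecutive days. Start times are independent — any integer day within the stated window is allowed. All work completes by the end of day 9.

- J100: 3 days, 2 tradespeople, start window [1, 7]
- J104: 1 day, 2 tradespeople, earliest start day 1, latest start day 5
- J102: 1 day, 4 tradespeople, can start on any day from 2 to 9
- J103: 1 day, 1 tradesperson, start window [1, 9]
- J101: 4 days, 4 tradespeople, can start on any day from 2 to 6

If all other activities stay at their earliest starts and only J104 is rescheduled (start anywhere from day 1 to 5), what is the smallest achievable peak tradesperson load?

10

J104@1: d1:5  d2:10  d3:6  d4:4  d5:4  d6:0  d7:0  d8:0  d9:0 → peak 10
J104@2: d1:3  d2:12  d3:6  d4:4  d5:4  d6:0  d7:0  d8:0  d9:0 → peak 12
J104@3: d1:3  d2:10  d3:8  d4:4  d5:4  d6:0  d7:0  d8:0  d9:0 → peak 10
J104@4: d1:3  d2:10  d3:6  d4:6  d5:4  d6:0  d7:0  d8:0  d9:0 → peak 10
J104@5: d1:3  d2:10  d3:6  d4:4  d5:6  d6:0  d7:0  d8:0  d9:0 → peak 10
Best is J104@1, peak 10.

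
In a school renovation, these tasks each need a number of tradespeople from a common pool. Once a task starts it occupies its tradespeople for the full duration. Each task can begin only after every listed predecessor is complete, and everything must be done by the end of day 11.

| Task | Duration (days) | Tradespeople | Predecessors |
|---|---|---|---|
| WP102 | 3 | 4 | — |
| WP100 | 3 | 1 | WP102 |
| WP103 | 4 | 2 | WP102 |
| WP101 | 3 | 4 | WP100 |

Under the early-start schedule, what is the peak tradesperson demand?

6

Early-start schedule: WP102@1, WP100@4, WP103@4, WP101@7.
Load per day: day 1: 4, day 2: 4, day 3: 4, day 4: 3, day 5: 3, day 6: 3, day 7: 6, day 8: 4, day 9: 4, day 10: 0, day 11: 0.
Peak is 6.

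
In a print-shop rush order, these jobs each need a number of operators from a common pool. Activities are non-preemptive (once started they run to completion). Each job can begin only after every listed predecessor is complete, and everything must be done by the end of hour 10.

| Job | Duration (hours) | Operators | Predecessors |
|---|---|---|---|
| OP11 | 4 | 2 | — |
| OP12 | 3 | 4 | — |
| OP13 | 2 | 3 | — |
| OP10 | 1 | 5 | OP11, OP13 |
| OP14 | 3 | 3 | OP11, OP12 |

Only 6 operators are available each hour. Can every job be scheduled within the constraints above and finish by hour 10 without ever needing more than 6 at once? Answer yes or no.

Schedule OP11@1, OP12@1, OP13@4, OP10@6, OP14@7: h1:6  h2:6  h3:6  h4:5  h5:3  h6:5  h7:3  h8:3  h9:3  h10:0 — peak 6 ≤ 6.

yes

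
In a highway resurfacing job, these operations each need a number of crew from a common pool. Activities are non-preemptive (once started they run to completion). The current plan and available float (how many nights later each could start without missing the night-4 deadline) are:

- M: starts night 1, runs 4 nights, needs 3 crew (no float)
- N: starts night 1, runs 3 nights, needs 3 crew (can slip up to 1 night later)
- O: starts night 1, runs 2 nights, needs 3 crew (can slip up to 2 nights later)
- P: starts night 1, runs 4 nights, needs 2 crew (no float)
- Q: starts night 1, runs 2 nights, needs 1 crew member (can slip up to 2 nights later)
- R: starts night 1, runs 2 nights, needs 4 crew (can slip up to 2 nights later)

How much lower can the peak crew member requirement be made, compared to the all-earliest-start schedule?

Early-start peak: n1:16  n2:16  n3:8  n4:5 ⇒ 16.
Leveled (M@1, N@1, O@1, P@1, Q@1, R@3): n1:12  n2:12  n3:12  n4:9 ⇒ 12.
Reduction 16 − 12 = 4.

4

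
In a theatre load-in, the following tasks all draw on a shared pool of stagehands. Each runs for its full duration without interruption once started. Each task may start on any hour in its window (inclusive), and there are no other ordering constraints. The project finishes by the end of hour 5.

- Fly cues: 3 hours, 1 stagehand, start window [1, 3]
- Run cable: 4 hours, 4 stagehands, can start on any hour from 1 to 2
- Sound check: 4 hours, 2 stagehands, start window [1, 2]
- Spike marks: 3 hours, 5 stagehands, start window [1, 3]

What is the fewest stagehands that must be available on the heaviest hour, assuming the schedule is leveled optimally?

Schedule Fly cues@1, Run cable@1, Sound check@1, Spike marks@1: h1:12  h2:12  h3:12  h4:6  h5:0 — peak 12.

12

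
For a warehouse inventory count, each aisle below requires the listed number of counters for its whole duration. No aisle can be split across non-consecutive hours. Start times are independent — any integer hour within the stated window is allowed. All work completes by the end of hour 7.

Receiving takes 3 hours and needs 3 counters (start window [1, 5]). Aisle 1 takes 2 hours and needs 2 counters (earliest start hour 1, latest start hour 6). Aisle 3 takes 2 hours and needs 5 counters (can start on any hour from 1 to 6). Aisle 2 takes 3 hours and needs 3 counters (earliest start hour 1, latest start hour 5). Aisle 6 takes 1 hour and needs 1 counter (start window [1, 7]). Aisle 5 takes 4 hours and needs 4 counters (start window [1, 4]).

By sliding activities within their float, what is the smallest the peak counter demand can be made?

Early-start (Receiving@1, Aisle 1@1, Aisle 3@1, Aisle 2@1, Aisle 6@1, Aisle 5@1) gives peak 18: h1:18  h2:17  h3:10  h4:4  h5:0  h6:0  h7:0.
Shift Aisle 1→3, Aisle 2→5, Aisle 6→3, Aisle 5→4.
Schedule Receiving@1, Aisle 1@3, Aisle 3@1, Aisle 2@5, Aisle 6@3, Aisle 5@4: h1:8  h2:8  h3:6  h4:6  h5:7  h6:7  h7:7 — peak 8.

8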